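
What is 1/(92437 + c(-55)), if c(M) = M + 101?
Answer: 1/92483 ≈ 1.0813e-5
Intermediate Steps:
c(M) = 101 + M
1/(92437 + c(-55)) = 1/(92437 + (101 - 55)) = 1/(92437 + 46) = 1/92483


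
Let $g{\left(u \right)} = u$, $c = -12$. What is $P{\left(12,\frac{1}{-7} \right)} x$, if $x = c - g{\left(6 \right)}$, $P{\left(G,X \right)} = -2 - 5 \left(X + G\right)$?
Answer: $\frac{7722}{7} \approx 1103.1$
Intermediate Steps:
$P{\left(G,X \right)} = -2 - 5 G - 5 X$ ($P{\left(G,X \right)} = -2 - 5 \left(G + X\right) = -2 - \left(5 G + 5 X\right) = -2 - 5 G - 5 X$)
$x = -18$ ($x = -12 - 6 = -18$)
$P{\left(12,\frac{1}{-7} \right)} x = \left(-2 - 60 - \frac{5}{-7}\right) \left(-18\right) = \left(-2 - 60 - - \frac{5}{7}\right) \left(-18\right) = \left(-2 - 60 + \frac{5}{7}\right) \left(-18\right) = \left(- \frac{429}{7}\right) \left(-18\right) = \frac{7722}{7}$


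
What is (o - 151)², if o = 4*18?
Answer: 6241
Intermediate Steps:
o = 72
(o - 151)² = (72 - 151)² = (-79)² = 6241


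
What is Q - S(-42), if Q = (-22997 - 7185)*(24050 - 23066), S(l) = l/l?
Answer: -29699089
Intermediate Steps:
S(l) = 1
Q = -29699088 (Q = -30182*984 = -29699088)
Q - S(-42) = -29699088 - 1*1 = -29699088 - 1 = -29699089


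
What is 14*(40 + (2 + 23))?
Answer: 910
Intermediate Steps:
14*(40 + (2 + 23)) = 14*(40 + 25) = 14*65 = 910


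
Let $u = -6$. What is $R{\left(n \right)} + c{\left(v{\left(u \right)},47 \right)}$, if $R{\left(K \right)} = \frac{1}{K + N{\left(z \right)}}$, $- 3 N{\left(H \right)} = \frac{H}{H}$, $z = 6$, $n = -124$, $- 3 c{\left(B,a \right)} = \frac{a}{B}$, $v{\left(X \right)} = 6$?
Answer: $- \frac{17585}{6714} \approx -2.6192$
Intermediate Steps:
$c{\left(B,a \right)} = - \frac{a}{3 B}$ ($c{\left(B,a \right)} = - \frac{a \frac{1}{B}}{3} = - \frac{a}{3 B}$)
$N{\left(H \right)} = - \frac{1}{3}$ ($N{\left(H \right)} = - \frac{H \frac{1}{H}}{3} = \left(- \frac{1}{3}\right) 1 = - \frac{1}{3}$)
$R{\left(K \right)} = \frac{1}{- \frac{1}{3} + K}$ ($R{\left(K \right)} = \frac{1}{K - \frac{1}{3}} = \frac{1}{- \frac{1}{3} + K}$)
$R{\left(n \right)} + c{\left(v{\left(u \right)},47 \right)} = \frac{3}{-1 + 3 \left(-124\right)} - \frac{47}{3 \cdot 6} = \frac{3}{-1 - 372} - \frac{47}{3} \cdot \frac{1}{6} = \frac{3}{-373} - \frac{47}{18} = 3 \left(- \frac{1}{373}\right) - \frac{47}{18} = - \frac{3}{373} - \frac{47}{18} = - \frac{17585}{6714}$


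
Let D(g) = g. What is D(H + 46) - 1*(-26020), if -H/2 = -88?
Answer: 26242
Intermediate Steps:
H = 176 (H = -2*(-88) = 176)
D(H + 46) - 1*(-26020) = (176 + 46) - 1*(-26020) = 222 + 26020 = 26242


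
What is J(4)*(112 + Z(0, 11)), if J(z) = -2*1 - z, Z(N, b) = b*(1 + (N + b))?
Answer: -1464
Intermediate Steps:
Z(N, b) = b*(1 + N + b)
J(z) = -2 - z
J(4)*(112 + Z(0, 11)) = (-2 - 1*4)*(112 + 11*(1 + 0 + 11)) = (-2 - 4)*(112 + 11*12) = -6*(112 + 132) = -6*244 = -1464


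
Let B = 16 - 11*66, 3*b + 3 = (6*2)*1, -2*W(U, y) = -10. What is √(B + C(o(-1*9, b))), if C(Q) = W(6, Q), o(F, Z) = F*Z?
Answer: I*√705 ≈ 26.552*I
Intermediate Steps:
W(U, y) = 5 (W(U, y) = -½*(-10) = 5)
b = 3 (b = -1 + ((6*2)*1)/3 = -1 + (12*1)/3 = -1 + (⅓)*12 = -1 + 4 = 3)
C(Q) = 5
B = -710 (B = 16 - 726 = -710)
√(B + C(o(-1*9, b))) = √(-710 + 5) = √(-705) = I*√705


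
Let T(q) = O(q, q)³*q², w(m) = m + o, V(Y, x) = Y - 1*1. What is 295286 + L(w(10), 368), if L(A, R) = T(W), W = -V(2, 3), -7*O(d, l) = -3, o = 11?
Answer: 101283125/343 ≈ 2.9529e+5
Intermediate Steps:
V(Y, x) = -1 + Y (V(Y, x) = Y - 1 = -1 + Y)
O(d, l) = 3/7 (O(d, l) = -⅐*(-3) = 3/7)
w(m) = 11 + m (w(m) = m + 11 = 11 + m)
W = -1 (W = -(-1 + 2) = -1*1 = -1)
T(q) = 27*q²/343 (T(q) = (3/7)³*q² = 27*q²/343)
L(A, R) = 27/343 (L(A, R) = (27/343)*(-1)² = (27/343)*1 = 27/343)
295286 + L(w(10), 368) = 295286 + 27/343 = 101283125/343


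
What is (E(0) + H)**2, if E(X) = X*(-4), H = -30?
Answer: 900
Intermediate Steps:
E(X) = -4*X
(E(0) + H)**2 = (-4*0 - 30)**2 = (0 - 30)**2 = (-30)**2 = 900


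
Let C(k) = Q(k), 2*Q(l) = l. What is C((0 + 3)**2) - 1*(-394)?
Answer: 797/2 ≈ 398.50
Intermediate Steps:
Q(l) = l/2
C(k) = k/2
C((0 + 3)**2) - 1*(-394) = (0 + 3)**2/2 - 1*(-394) = (1/2)*3**2 + 394 = (1/2)*9 + 394 = 9/2 + 394 = 797/2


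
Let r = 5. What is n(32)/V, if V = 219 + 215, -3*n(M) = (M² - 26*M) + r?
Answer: -197/1302 ≈ -0.15131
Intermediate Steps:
n(M) = -5/3 - M²/3 + 26*M/3 (n(M) = -((M² - 26*M) + 5)/3 = -(5 + M² - 26*M)/3 = -5/3 - M²/3 + 26*M/3)
V = 434
n(32)/V = (-5/3 - ⅓*32² + (26/3)*32)/434 = (-5/3 - ⅓*1024 + 832/3)*(1/434) = (-5/3 - 1024/3 + 832/3)*(1/434) = -197/3*1/434 = -197/1302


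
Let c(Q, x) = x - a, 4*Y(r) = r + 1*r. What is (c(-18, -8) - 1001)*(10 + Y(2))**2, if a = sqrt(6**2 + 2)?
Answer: -122089 - 121*sqrt(38) ≈ -1.2283e+5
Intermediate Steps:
a = sqrt(38) (a = sqrt(36 + 2) = sqrt(38) ≈ 6.1644)
Y(r) = r/2 (Y(r) = (r + 1*r)/4 = (r + r)/4 = (2*r)/4 = r/2)
c(Q, x) = x - sqrt(38)
(c(-18, -8) - 1001)*(10 + Y(2))**2 = ((-8 - sqrt(38)) - 1001)*(10 + (1/2)*2)**2 = (-1009 - sqrt(38))*(10 + 1)**2 = (-1009 - sqrt(38))*11**2 = (-1009 - sqrt(38))*121 = -122089 - 121*sqrt(38)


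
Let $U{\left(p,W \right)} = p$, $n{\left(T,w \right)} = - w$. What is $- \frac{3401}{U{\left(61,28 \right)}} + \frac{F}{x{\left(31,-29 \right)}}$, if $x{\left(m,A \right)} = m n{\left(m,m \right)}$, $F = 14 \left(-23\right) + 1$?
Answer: $- \frac{3248780}{58621} \approx -55.42$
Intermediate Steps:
$F = -321$ ($F = -322 + 1 = -321$)
$x{\left(m,A \right)} = - m^{2}$ ($x{\left(m,A \right)} = m \left(- m\right) = - m^{2}$)
$- \frac{3401}{U{\left(61,28 \right)}} + \frac{F}{x{\left(31,-29 \right)}} = - \frac{3401}{61} - \frac{321}{\left(-1\right) 31^{2}} = \left(-3401\right) \frac{1}{61} - \frac{321}{\left(-1\right) 961} = - \frac{3401}{61} - \frac{321}{-961} = - \frac{3401}{61} - - \frac{321}{961} = - \frac{3401}{61} + \frac{321}{961} = - \frac{3248780}{58621}$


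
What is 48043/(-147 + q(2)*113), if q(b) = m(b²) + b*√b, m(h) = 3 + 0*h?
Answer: -1153032/8161 + 5428859*√2/32644 ≈ 93.905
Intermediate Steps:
m(h) = 3 (m(h) = 3 + 0 = 3)
q(b) = 3 + b^(3/2) (q(b) = 3 + b*√b = 3 + b^(3/2))
48043/(-147 + q(2)*113) = 48043/(-147 + (3 + 2^(3/2))*113) = 48043/(-147 + (3 + 2*√2)*113) = 48043/(-147 + (339 + 226*√2)) = 48043/(192 + 226*√2)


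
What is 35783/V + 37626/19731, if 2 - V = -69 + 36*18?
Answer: -228108057/3794929 ≈ -60.109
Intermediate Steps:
V = -577 (V = 2 - (-69 + 36*18) = 2 - (-69 + 648) = 2 - 1*579 = 2 - 579 = -577)
35783/V + 37626/19731 = 35783/(-577) + 37626/19731 = 35783*(-1/577) + 37626*(1/19731) = -35783/577 + 12542/6577 = -228108057/3794929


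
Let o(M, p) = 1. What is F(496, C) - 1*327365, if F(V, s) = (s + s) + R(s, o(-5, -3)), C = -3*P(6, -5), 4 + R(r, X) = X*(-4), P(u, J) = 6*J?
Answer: -327193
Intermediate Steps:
R(r, X) = -4 - 4*X (R(r, X) = -4 + X*(-4) = -4 - 4*X)
C = 90 (C = -18*(-5) = -3*(-30) = 90)
F(V, s) = -8 + 2*s (F(V, s) = (s + s) + (-4 - 4*1) = 2*s + (-4 - 4) = 2*s - 8 = -8 + 2*s)
F(496, C) - 1*327365 = (-8 + 2*90) - 1*327365 = (-8 + 180) - 327365 = 172 - 327365 = -327193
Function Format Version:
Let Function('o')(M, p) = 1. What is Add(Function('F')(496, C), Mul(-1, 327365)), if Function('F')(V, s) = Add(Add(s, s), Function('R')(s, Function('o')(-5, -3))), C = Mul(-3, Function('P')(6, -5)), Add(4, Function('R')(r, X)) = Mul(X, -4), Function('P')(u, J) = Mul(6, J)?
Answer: -327193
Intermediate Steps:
Function('R')(r, X) = Add(-4, Mul(-4, X)) (Function('R')(r, X) = Add(-4, Mul(X, -4)) = Add(-4, Mul(-4, X)))
C = 90 (C = Mul(-3, Mul(6, -5)) = Mul(-3, -30) = 90)
Function('F')(V, s) = Add(-8, Mul(2, s)) (Function('F')(V, s) = Add(Add(s, s), Add(-4, Mul(-4, 1))) = Add(Mul(2, s), Add(-4, -4)) = Add(Mul(2, s), -8) = Add(-8, Mul(2, s)))
Add(Function('F')(496, C), Mul(-1, 327365)) = Add(Add(-8, Mul(2, 90)), Mul(-1, 327365)) = Add(Add(-8, 180), -327365) = Add(172, -327365) = -327193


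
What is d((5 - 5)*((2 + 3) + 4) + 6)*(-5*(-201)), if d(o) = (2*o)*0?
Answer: 0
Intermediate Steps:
d(o) = 0
d((5 - 5)*((2 + 3) + 4) + 6)*(-5*(-201)) = 0*(-5*(-201)) = 0*1005 = 0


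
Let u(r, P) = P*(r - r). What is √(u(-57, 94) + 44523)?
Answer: 3*√4947 ≈ 211.00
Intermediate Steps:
u(r, P) = 0 (u(r, P) = P*0 = 0)
√(u(-57, 94) + 44523) = √(0 + 44523) = √44523 = 3*√4947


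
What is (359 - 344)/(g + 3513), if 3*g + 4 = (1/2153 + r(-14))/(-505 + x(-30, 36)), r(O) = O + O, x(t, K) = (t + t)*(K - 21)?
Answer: 136123425/31868066558 ≈ 0.0042715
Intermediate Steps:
x(t, K) = 2*t*(-21 + K) (x(t, K) = (2*t)*(-21 + K) = 2*t*(-21 + K))
r(O) = 2*O
g = -12039577/9074895 (g = -4/3 + ((1/2153 + 2*(-14))/(-505 + 2*(-30)*(-21 + 36)))/3 = -4/3 + ((1/2153 - 28)/(-505 + 2*(-30)*15))/3 = -4/3 + (-60283/(2153*(-505 - 900)))/3 = -4/3 + (-60283/2153/(-1405))/3 = -4/3 + (-60283/2153*(-1/1405))/3 = -4/3 + (1/3)*(60283/3024965) = -4/3 + 60283/9074895 = -12039577/9074895 ≈ -1.3267)
(359 - 344)/(g + 3513) = (359 - 344)/(-12039577/9074895 + 3513) = 15/(31868066558/9074895) = 15*(9074895/31868066558) = 136123425/31868066558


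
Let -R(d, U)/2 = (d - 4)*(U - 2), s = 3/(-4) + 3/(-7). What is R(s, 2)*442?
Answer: 0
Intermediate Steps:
s = -33/28 (s = 3*(-¼) + 3*(-⅐) = -¾ - 3/7 = -33/28 ≈ -1.1786)
R(d, U) = -2*(-4 + d)*(-2 + U) (R(d, U) = -2*(d - 4)*(U - 2) = -2*(-4 + d)*(-2 + U))
R(s, 2)*442 = (-16 + 4*(-33/28) + 8*2 - 2*2*(-33/28))*442 = (-16 - 33/7 + 16 + 33/7)*442 = 0*442 = 0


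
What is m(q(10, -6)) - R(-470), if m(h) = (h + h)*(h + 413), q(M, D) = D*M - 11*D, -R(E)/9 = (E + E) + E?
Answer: -7662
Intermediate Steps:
R(E) = -27*E (R(E) = -9*((E + E) + E) = -9*(2*E + E) = -27*E)
q(M, D) = -11*D + D*M
m(h) = 2*h*(413 + h) (m(h) = (2*h)*(413 + h) = 2*h*(413 + h))
m(q(10, -6)) - R(-470) = 2*(-6*(-11 + 10))*(413 - 6*(-11 + 10)) - (-27)*(-470) = 2*(-6*(-1))*(413 - 6*(-1)) - 1*12690 = 2*6*(413 + 6) - 12690 = 2*6*419 - 12690 = 5028 - 12690 = -7662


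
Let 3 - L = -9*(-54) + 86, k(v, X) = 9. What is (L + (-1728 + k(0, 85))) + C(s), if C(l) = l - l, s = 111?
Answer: -2288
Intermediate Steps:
L = -569 (L = 3 - (-9*(-54) + 86) = 3 - (486 + 86) = 3 - 1*572 = 3 - 572 = -569)
C(l) = 0
(L + (-1728 + k(0, 85))) + C(s) = (-569 + (-1728 + 9)) + 0 = (-569 - 1719) + 0 = -2288 + 0 = -2288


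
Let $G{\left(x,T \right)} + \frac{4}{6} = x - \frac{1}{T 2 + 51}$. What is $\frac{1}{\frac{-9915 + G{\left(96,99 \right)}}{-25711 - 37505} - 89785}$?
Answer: $- \frac{7870392}{706641923171} \approx -1.1138 \cdot 10^{-5}$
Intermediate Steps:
$G{\left(x,T \right)} = - \frac{2}{3} + x - \frac{1}{51 + 2 T}$ ($G{\left(x,T \right)} = - \frac{2}{3} + \left(x - \frac{1}{T 2 + 51}\right) = - \frac{2}{3} + \left(x - \frac{1}{2 T + 51}\right) = - \frac{2}{3} + \left(x - \frac{1}{51 + 2 T}\right) = - \frac{2}{3} + x - \frac{1}{51 + 2 T}$)
$\frac{1}{\frac{-9915 + G{\left(96,99 \right)}}{-25711 - 37505} - 89785} = \frac{1}{\frac{-9915 + \frac{-105 - 396 + 153 \cdot 96 + 6 \cdot 99 \cdot 96}{3 \left(51 + 2 \cdot 99\right)}}{-25711 - 37505} - 89785} = \frac{1}{\frac{-9915 + \frac{-105 - 396 + 14688 + 57024}{3 \left(51 + 198\right)}}{-63216} - 89785} = \frac{1}{\left(-9915 + \frac{1}{3} \cdot \frac{1}{249} \cdot 71211\right) \left(- \frac{1}{63216}\right) - 89785} = \frac{1}{\left(-9915 + \frac{23737}{249}\right) \left(- \frac{1}{63216}\right) - 89785} = \frac{1}{\left(- \frac{2445098}{249}\right) \left(- \frac{1}{63216}\right) - 89785} = \frac{1}{\frac{1222549}{7870392} - 89785} = \frac{1}{- \frac{706641923171}{7870392}} = - \frac{7870392}{706641923171}$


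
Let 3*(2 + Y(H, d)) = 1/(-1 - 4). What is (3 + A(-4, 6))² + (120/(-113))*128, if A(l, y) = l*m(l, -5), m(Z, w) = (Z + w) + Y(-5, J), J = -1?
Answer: 53346953/25425 ≈ 2098.2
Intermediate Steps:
Y(H, d) = -31/15 (Y(H, d) = -2 + 1/(3*(-1 - 4)) = -2 + (⅓)/(-5) = -2 + (⅓)*(-⅕) = -2 - 1/15 = -31/15)
m(Z, w) = -31/15 + Z + w (m(Z, w) = (Z + w) - 31/15 = -31/15 + Z + w)
A(l, y) = l*(-106/15 + l) (A(l, y) = l*(-31/15 + l - 5) = l*(-106/15 + l))
(3 + A(-4, 6))² + (120/(-113))*128 = (3 + (1/15)*(-4)*(-106 + 15*(-4)))² + (120/(-113))*128 = (3 + (1/15)*(-4)*(-106 - 60))² + (120*(-1/113))*128 = (3 + (1/15)*(-4)*(-166))² - 120/113*128 = (3 + 664/15)² - 15360/113 = (709/15)² - 15360/113 = 502681/225 - 15360/113 = 53346953/25425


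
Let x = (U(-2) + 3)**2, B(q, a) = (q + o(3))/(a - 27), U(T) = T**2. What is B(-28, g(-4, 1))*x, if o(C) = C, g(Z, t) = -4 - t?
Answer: 1225/32 ≈ 38.281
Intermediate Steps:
B(q, a) = (3 + q)/(-27 + a) (B(q, a) = (q + 3)/(a - 27) = (3 + q)/(-27 + a))
x = 49 (x = ((-2)**2 + 3)**2 = (4 + 3)**2 = 7**2 = 49)
B(-28, g(-4, 1))*x = ((3 - 28)/(-27 + (-4 - 1*1)))*49 = (-25/(-27 + (-4 - 1)))*49 = (-25/(-27 - 5))*49 = (-25/(-32))*49 = -1/32*(-25)*49 = (25/32)*49 = 1225/32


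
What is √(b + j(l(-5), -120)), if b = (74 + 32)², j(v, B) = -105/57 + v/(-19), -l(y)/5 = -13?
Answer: 2*√1013574/19 ≈ 105.98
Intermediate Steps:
l(y) = 65 (l(y) = -5*(-13) = 65)
j(v, B) = -35/19 - v/19 (j(v, B) = -105*1/57 + v*(-1/19) = -35/19 - v/19)
b = 11236 (b = 106² = 11236)
√(b + j(l(-5), -120)) = √(11236 + (-35/19 - 1/19*65)) = √(11236 + (-35/19 - 65/19)) = √(11236 - 100/19) = √(213384/19) = 2*√1013574/19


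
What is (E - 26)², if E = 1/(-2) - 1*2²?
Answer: 3721/4 ≈ 930.25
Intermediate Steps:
E = -9/2 (E = -½ - 1*4 = -½ - 4 = -9/2 ≈ -4.5000)
(E - 26)² = (-9/2 - 26)² = (-61/2)² = 3721/4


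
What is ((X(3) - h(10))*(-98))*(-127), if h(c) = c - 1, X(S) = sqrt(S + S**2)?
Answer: -112014 + 24892*sqrt(3) ≈ -68900.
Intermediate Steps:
h(c) = -1 + c
((X(3) - h(10))*(-98))*(-127) = ((sqrt(3*(1 + 3)) - (-1 + 10))*(-98))*(-127) = ((sqrt(3*4) - 1*9)*(-98))*(-127) = ((sqrt(12) - 9)*(-98))*(-127) = ((2*sqrt(3) - 9)*(-98))*(-127) = ((-9 + 2*sqrt(3))*(-98))*(-127) = (882 - 196*sqrt(3))*(-127) = -112014 + 24892*sqrt(3)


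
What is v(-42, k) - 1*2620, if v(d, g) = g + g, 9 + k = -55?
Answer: -2748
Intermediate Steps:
k = -64 (k = -9 - 55 = -64)
v(d, g) = 2*g
v(-42, k) - 1*2620 = 2*(-64) - 1*2620 = -128 - 2620 = -2748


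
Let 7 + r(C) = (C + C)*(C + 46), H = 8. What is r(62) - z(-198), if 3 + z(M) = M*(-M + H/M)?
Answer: 52584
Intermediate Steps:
r(C) = -7 + 2*C*(46 + C) (r(C) = -7 + (C + C)*(C + 46) = -7 + (2*C)*(46 + C) = -7 + 2*C*(46 + C))
z(M) = -3 + M*(-M + 8/M)
r(62) - z(-198) = (-7 + 2*62**2 + 92*62) - (5 - 1*(-198)**2) = (-7 + 2*3844 + 5704) - (5 - 1*39204) = (-7 + 7688 + 5704) - (5 - 39204) = 13385 - 1*(-39199) = 13385 + 39199 = 52584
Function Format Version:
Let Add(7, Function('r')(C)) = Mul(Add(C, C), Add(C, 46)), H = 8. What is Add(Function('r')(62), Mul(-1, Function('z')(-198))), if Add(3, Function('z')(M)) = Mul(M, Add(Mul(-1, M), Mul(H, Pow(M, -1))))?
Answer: 52584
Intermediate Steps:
Function('r')(C) = Add(-7, Mul(2, C, Add(46, C))) (Function('r')(C) = Add(-7, Mul(Add(C, C), Add(C, 46))) = Add(-7, Mul(Mul(2, C), Add(46, C))) = Add(-7, Mul(2, C, Add(46, C))))
Function('z')(M) = Add(-3, Mul(M, Add(Mul(-1, M), Mul(8, Pow(M, -1)))))
Add(Function('r')(62), Mul(-1, Function('z')(-198))) = Add(Add(-7, Mul(2, Pow(62, 2)), Mul(92, 62)), Mul(-1, Add(5, Mul(-1, Pow(-198, 2))))) = Add(Add(-7, Mul(2, 3844), 5704), Mul(-1, Add(5, Mul(-1, 39204)))) = Add(Add(-7, 7688, 5704), Mul(-1, Add(5, -39204))) = Add(13385, Mul(-1, -39199)) = Add(13385, 39199) = 52584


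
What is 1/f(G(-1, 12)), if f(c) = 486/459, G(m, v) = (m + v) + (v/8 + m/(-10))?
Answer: 17/18 ≈ 0.94444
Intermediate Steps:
G(m, v) = 9*v/8 + 9*m/10 (G(m, v) = (m + v) + (v*(1/8) + m*(-1/10)) = (m + v) + (v/8 - m/10) = (m + v) + (-m/10 + v/8) = 9*v/8 + 9*m/10)
f(c) = 18/17 (f(c) = 486*(1/459) = 18/17)
1/f(G(-1, 12)) = 1/(18/17) = 17/18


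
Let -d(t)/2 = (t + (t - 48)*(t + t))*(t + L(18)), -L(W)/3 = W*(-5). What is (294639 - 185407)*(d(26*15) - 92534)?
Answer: -38529461689888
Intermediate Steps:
L(W) = 15*W (L(W) = -3*W*(-5) = -(-15)*W = 15*W)
d(t) = -2*(270 + t)*(t + 2*t*(-48 + t)) (d(t) = -2*(t + (t - 48)*(t + t))*(t + 15*18) = -2*(t + (-48 + t)*(2*t))*(t + 270) = -2*(t + 2*t*(-48 + t))*(270 + t) = -2*(270 + t)*(t + 2*t*(-48 + t)))
(294639 - 185407)*(d(26*15) - 92534) = (294639 - 185407)*(2*(26*15)*(25650 - 11570*15 - 2*(26*15)**2) - 92534) = 109232*(2*390*(25650 - 445*390 - 2*390**2) - 92534) = 109232*(2*390*(25650 - 173550 - 2*152100) - 92534) = 109232*(2*390*(25650 - 173550 - 304200) - 92534) = 109232*(2*390*(-452100) - 92534) = 109232*(-352638000 - 92534) = 109232*(-352730534) = -38529461689888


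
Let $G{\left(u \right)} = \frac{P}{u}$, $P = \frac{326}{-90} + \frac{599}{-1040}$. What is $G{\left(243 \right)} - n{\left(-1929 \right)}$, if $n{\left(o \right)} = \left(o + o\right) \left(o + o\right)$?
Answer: $- \frac{6770746674803}{454896} \approx -1.4884 \cdot 10^{7}$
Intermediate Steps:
$n{\left(o \right)} = 4 o^{2}$ ($n{\left(o \right)} = 2 o 2 o = 4 o^{2}$)
$P = - \frac{7859}{1872}$ ($P = 326 \left(- \frac{1}{90}\right) + 599 \left(- \frac{1}{1040}\right) = - \frac{163}{45} - \frac{599}{1040} = - \frac{7859}{1872} \approx -4.1982$)
$G{\left(u \right)} = - \frac{7859}{1872 u}$
$G{\left(243 \right)} - n{\left(-1929 \right)} = - \frac{7859}{1872 \cdot 243} - 4 \left(-1929\right)^{2} = \left(- \frac{7859}{1872}\right) \frac{1}{243} - 4 \cdot 3721041 = - \frac{7859}{454896} - 14884164 = - \frac{6770746674803}{454896}$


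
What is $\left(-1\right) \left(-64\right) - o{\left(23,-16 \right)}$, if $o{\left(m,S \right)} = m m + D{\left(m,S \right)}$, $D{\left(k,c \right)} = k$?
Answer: $-488$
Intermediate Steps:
$o{\left(m,S \right)} = m + m^{2}$ ($o{\left(m,S \right)} = m m + m = m^{2} + m = m + m^{2}$)
$\left(-1\right) \left(-64\right) - o{\left(23,-16 \right)} = \left(-1\right) \left(-64\right) - 23 \left(1 + 23\right) = 64 - 23 \cdot 24 = 64 - 552 = -488$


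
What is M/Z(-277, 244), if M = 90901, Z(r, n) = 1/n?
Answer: 22179844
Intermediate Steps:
M/Z(-277, 244) = 90901/(1/244) = 90901*244 = 22179844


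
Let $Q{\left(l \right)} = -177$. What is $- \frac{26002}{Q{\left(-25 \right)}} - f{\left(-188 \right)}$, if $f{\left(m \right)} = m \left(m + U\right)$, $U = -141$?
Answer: $- \frac{10921802}{177} \approx -61705.0$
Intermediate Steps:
$f{\left(m \right)} = m \left(-141 + m\right)$ ($f{\left(m \right)} = m \left(m - 141\right) = m \left(-141 + m\right)$)
$- \frac{26002}{Q{\left(-25 \right)}} - f{\left(-188 \right)} = - \frac{26002}{-177} - - 188 \left(-141 - 188\right) = \left(-26002\right) \left(- \frac{1}{177}\right) - \left(-188\right) \left(-329\right) = \frac{26002}{177} - 61852 = - \frac{10921802}{177}$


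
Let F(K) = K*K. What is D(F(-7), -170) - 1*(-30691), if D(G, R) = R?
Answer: 30521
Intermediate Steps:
F(K) = K²
D(F(-7), -170) - 1*(-30691) = -170 - 1*(-30691) = -170 + 30691 = 30521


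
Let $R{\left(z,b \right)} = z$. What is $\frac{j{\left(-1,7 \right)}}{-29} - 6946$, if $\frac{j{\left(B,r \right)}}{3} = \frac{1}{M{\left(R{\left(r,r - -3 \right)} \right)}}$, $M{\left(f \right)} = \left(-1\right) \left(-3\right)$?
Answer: $- \frac{201435}{29} \approx -6946.0$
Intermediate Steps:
$M{\left(f \right)} = 3$
$j{\left(B,r \right)} = 1$ ($j{\left(B,r \right)} = \frac{3}{3} = 3 \cdot \frac{1}{3} = 1$)
$\frac{j{\left(-1,7 \right)}}{-29} - 6946 = 1 \frac{1}{-29} - 6946 = 1 \left(- \frac{1}{29}\right) - 6946 = - \frac{1}{29} - 6946 = - \frac{201435}{29}$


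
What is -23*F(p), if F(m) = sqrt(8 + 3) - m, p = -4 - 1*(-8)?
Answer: 92 - 23*sqrt(11) ≈ 15.718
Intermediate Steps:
p = 4 (p = -4 + 8 = 4)
F(m) = sqrt(11) - m
-23*F(p) = -23*(sqrt(11) - 1*4) = -23*(sqrt(11) - 4) = -23*(-4 + sqrt(11)) = 92 - 23*sqrt(11)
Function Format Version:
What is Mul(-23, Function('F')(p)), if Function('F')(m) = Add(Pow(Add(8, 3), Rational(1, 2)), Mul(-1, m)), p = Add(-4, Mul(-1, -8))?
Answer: Add(92, Mul(-23, Pow(11, Rational(1, 2)))) ≈ 15.718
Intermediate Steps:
p = 4 (p = Add(-4, 8) = 4)
Function('F')(m) = Add(Pow(11, Rational(1, 2)), Mul(-1, m))
Mul(-23, Function('F')(p)) = Mul(-23, Add(Pow(11, Rational(1, 2)), Mul(-1, 4))) = Mul(-23, Add(Pow(11, Rational(1, 2)), -4)) = Mul(-23, Add(-4, Pow(11, Rational(1, 2)))) = Add(92, Mul(-23, Pow(11, Rational(1, 2))))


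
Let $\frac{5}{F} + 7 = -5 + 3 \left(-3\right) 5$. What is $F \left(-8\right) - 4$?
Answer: $- \frac{188}{57} \approx -3.2982$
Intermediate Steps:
$F = - \frac{5}{57}$ ($F = \frac{5}{-7 + \left(-5 + 3 \left(-3\right) 5\right)} = \frac{5}{-7 - 50} = \frac{5}{-57} = 5 \left(- \frac{1}{57}\right) = - \frac{5}{57} \approx -0.087719$)
$F \left(-8\right) - 4 = \left(- \frac{5}{57}\right) \left(-8\right) - 4 = \frac{40}{57} - 4 = - \frac{188}{57}$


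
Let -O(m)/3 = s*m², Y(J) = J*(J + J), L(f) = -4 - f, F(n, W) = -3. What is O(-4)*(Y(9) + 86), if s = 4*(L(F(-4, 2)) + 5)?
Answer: -190464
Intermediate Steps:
Y(J) = 2*J² (Y(J) = J*(2*J) = 2*J²)
s = 16 (s = 4*((-4 - 1*(-3)) + 5) = 4*((-4 + 3) + 5) = 4*(-1 + 5) = 4*4 = 16)
O(m) = -48*m²
O(-4)*(Y(9) + 86) = (-48*(-4)²)*(2*9² + 86) = (-48*16)*(2*81 + 86) = -768*(162 + 86) = -768*248 = -190464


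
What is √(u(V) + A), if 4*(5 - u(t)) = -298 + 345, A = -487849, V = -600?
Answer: I*√1951423/2 ≈ 698.47*I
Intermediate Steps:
u(t) = -27/4 (u(t) = 5 - (-298 + 345)/4 = 5 - ¼*47 = 5 - 47/4 = -27/4)
√(u(V) + A) = √(-27/4 - 487849) = √(-1951423/4) = I*√1951423/2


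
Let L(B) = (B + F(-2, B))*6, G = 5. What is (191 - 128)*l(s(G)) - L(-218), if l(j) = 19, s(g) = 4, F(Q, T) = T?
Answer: 3813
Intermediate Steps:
L(B) = 12*B (L(B) = (B + B)*6 = (2*B)*6 = 12*B)
(191 - 128)*l(s(G)) - L(-218) = (191 - 128)*19 - 12*(-218) = 63*19 - 1*(-2616) = 1197 + 2616 = 3813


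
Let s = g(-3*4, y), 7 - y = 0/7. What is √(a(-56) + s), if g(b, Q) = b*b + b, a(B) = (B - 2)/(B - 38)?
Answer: √292951/47 ≈ 11.516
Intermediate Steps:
a(B) = (-2 + B)/(-38 + B)
y = 7 (y = 7 - 0/7 = 7 - 1*0 = 7 + 0 = 7)
g(b, Q) = b + b² (g(b, Q) = b² + b = b + b²)
s = 132 (s = (-3*4)*(1 - 3*4) = -12*(1 - 12) = -12*(-11) = 132)
√(a(-56) + s) = √((-2 - 56)/(-38 - 56) + 132) = √(-58/(-94) + 132) = √(-1/94*(-58) + 132) = √(29/47 + 132) = √(6233/47) = √292951/47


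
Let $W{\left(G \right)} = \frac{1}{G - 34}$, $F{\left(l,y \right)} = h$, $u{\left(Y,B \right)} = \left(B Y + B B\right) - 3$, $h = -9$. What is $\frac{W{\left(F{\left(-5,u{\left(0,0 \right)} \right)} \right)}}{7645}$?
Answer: $- \frac{1}{328735} \approx -3.042 \cdot 10^{-6}$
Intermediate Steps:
$u{\left(Y,B \right)} = -3 + B^{2} + B Y$ ($u{\left(Y,B \right)} = \left(B Y + B^{2}\right) - 3 = \left(B^{2} + B Y\right) - 3 = -3 + B^{2} + B Y$)
$F{\left(l,y \right)} = -9$
$W{\left(G \right)} = \frac{1}{-34 + G}$
$\frac{W{\left(F{\left(-5,u{\left(0,0 \right)} \right)} \right)}}{7645} = \frac{1}{\left(-34 - 9\right) 7645} = \frac{1}{-43} \cdot \frac{1}{7645} = \left(- \frac{1}{43}\right) \frac{1}{7645} = - \frac{1}{328735}$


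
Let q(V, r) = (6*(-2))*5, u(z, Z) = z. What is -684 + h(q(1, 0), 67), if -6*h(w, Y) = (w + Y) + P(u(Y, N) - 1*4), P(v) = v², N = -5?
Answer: -4040/3 ≈ -1346.7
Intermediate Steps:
q(V, r) = -60 (q(V, r) = -12*5 = -60)
h(w, Y) = -Y/6 - w/6 - (-4 + Y)²/6 (h(w, Y) = -((w + Y) + (Y - 1*4)²)/6 = -((Y + w) + (Y - 4)²)/6 = -((Y + w) + (-4 + Y)²)/6 = -(Y + w + (-4 + Y)²)/6 = -Y/6 - w/6 - (-4 + Y)²/6)
-684 + h(q(1, 0), 67) = -684 + (-⅙*67 - ⅙*(-60) - (-4 + 67)²/6) = -684 + (-67/6 + 10 - ⅙*63²) = -684 + (-67/6 + 10 - ⅙*3969) = -684 + (-67/6 + 10 - 1323/2) = -684 - 1988/3 = -4040/3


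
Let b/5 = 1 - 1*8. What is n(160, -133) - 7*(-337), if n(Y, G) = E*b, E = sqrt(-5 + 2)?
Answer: 2359 - 35*I*sqrt(3) ≈ 2359.0 - 60.622*I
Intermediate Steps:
E = I*sqrt(3) (E = sqrt(-3) = I*sqrt(3) ≈ 1.732*I)
b = -35 (b = 5*(1 - 1*8) = 5*(1 - 8) = 5*(-7) = -35)
n(Y, G) = -35*I*sqrt(3) (n(Y, G) = (I*sqrt(3))*(-35) = -35*I*sqrt(3))
n(160, -133) - 7*(-337) = -35*I*sqrt(3) - 7*(-337) = -35*I*sqrt(3) + 2359 = 2359 - 35*I*sqrt(3)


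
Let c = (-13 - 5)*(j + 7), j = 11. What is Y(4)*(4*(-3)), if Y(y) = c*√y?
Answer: 7776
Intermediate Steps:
c = -324 (c = (-13 - 5)*(11 + 7) = -18*18 = -324)
Y(y) = -324*√y
Y(4)*(4*(-3)) = (-324*√4)*(4*(-3)) = -324*2*(-12) = -648*(-12) = 7776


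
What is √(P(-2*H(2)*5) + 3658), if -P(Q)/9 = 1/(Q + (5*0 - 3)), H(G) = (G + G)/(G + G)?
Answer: √618319/13 ≈ 60.487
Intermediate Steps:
H(G) = 1 (H(G) = (2*G)/((2*G)) = (2*G)*(1/(2*G)) = 1)
P(Q) = -9/(-3 + Q) (P(Q) = -9/(Q + (5*0 - 3)) = -9/(Q + (0 - 3)) = -9/(Q - 3) = -9/(-3 + Q))
√(P(-2*H(2)*5) + 3658) = √(-9/(-3 - 2*1*5) + 3658) = √(-9/(-3 - 2*5) + 3658) = √(-9/(-3 - 10) + 3658) = √(-9/(-13) + 3658) = √(-9*(-1/13) + 3658) = √(9/13 + 3658) = √(47563/13) = √618319/13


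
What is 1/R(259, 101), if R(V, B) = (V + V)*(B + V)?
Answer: 1/186480 ≈ 5.3625e-6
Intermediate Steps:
R(V, B) = 2*V*(B + V) (R(V, B) = (2*V)*(B + V) = 2*V*(B + V))
1/R(259, 101) = 1/(2*259*(101 + 259)) = 1/(2*259*360) = 1/186480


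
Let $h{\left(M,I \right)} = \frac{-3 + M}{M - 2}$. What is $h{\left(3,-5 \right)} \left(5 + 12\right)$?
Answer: $0$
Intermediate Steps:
$h{\left(M,I \right)} = \frac{-3 + M}{-2 + M}$
$h{\left(3,-5 \right)} \left(5 + 12\right) = \frac{-3 + 3}{-2 + 3} \left(5 + 12\right) = 1^{-1} \cdot 0 \cdot 17 = 1 \cdot 0 \cdot 17 = 0 \cdot 17 = 0$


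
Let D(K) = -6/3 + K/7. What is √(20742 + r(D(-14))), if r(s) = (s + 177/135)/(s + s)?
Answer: √74672410/60 ≈ 144.02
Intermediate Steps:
D(K) = -2 + K/7 (D(K) = -6*⅓ + K*(⅐) = -2 + K/7)
r(s) = (59/45 + s)/(2*s) (r(s) = (s + 177*(1/135))/((2*s)) = (s + 59/45)*(1/(2*s)) = (59/45 + s)*(1/(2*s)) = (59/45 + s)/(2*s))
√(20742 + r(D(-14))) = √(20742 + (59 + 45*(-2 + (⅐)*(-14)))/(90*(-2 + (⅐)*(-14)))) = √(20742 + (59 + 45*(-2 - 2))/(90*(-2 - 2))) = √(20742 + (1/90)*(59 + 45*(-4))/(-4)) = √(20742 + (1/90)*(-¼)*(59 - 180)) = √(20742 + (1/90)*(-¼)*(-121)) = √(20742 + 121/360) = √(7467241/360) = √74672410/60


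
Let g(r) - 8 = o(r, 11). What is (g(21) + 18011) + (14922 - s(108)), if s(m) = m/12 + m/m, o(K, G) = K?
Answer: 32952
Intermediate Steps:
g(r) = 8 + r
s(m) = 1 + m/12 (s(m) = m*(1/12) + 1 = m/12 + 1 = 1 + m/12)
(g(21) + 18011) + (14922 - s(108)) = ((8 + 21) + 18011) + (14922 - (1 + (1/12)*108)) = (29 + 18011) + (14922 - (1 + 9)) = 18040 + (14922 - 1*10) = 18040 + (14922 - 10) = 18040 + 14912 = 32952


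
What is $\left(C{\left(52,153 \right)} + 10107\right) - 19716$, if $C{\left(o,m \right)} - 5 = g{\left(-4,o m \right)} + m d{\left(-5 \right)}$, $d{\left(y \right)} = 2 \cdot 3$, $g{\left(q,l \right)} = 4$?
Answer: $-8682$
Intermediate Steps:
$d{\left(y \right)} = 6$
$C{\left(o,m \right)} = 9 + 6 m$ ($C{\left(o,m \right)} = 5 + \left(4 + m 6\right) = 5 + \left(4 + 6 m\right) = 9 + 6 m$)
$\left(C{\left(52,153 \right)} + 10107\right) - 19716 = \left(\left(9 + 6 \cdot 153\right) + 10107\right) - 19716 = \left(\left(9 + 918\right) + 10107\right) - 19716 = \left(927 + 10107\right) - 19716 = 11034 - 19716 = -8682$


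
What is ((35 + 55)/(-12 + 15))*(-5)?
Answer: -150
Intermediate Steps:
((35 + 55)/(-12 + 15))*(-5) = (90/3)*(-5) = (90*(1/3))*(-5) = 30*(-5) = -150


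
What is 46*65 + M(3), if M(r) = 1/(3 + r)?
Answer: 17941/6 ≈ 2990.2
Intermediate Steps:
46*65 + M(3) = 46*65 + 1/(3 + 3) = 2990 + 1/6 = 2990 + ⅙ = 17941/6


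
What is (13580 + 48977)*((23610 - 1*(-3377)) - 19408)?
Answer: 474119503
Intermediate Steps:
(13580 + 48977)*((23610 - 1*(-3377)) - 19408) = 62557*((23610 + 3377) - 19408) = 62557*(26987 - 19408) = 62557*7579 = 474119503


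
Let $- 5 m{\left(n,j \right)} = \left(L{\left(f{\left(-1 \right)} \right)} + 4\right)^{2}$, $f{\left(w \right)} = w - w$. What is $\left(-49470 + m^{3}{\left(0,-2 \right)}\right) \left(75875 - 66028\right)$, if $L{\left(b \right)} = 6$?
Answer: $-565907090$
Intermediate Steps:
$f{\left(w \right)} = 0$
$m{\left(n,j \right)} = -20$ ($m{\left(n,j \right)} = - \frac{\left(6 + 4\right)^{2}}{5} = - \frac{10^{2}}{5} = \left(- \frac{1}{5}\right) 100 = -20$)
$\left(-49470 + m^{3}{\left(0,-2 \right)}\right) \left(75875 - 66028\right) = \left(-49470 + \left(-20\right)^{3}\right) \left(75875 - 66028\right) = \left(-49470 - 8000\right) 9847 = \left(-57470\right) 9847 = -565907090$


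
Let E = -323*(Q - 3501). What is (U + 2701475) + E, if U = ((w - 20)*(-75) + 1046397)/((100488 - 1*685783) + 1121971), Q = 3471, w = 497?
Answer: 242503033027/89446 ≈ 2.7112e+6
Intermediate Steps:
E = 9690 (E = -323*(3471 - 3501) = -323*(-30) = 9690)
U = 168437/89446 (U = ((497 - 20)*(-75) + 1046397)/((100488 - 1*685783) + 1121971) = (477*(-75) + 1046397)/((100488 - 685783) + 1121971) = (-35775 + 1046397)/(-585295 + 1121971) = 1010622/536676 = 1010622*(1/536676) = 168437/89446 ≈ 1.8831)
(U + 2701475) + E = (168437/89446 + 2701475) + 9690 = 241636301287/89446 + 9690 = 242503033027/89446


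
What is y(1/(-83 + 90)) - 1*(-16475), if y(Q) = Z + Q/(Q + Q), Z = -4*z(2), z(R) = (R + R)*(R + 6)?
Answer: 32695/2 ≈ 16348.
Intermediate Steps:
z(R) = 2*R*(6 + R) (z(R) = (2*R)*(6 + R) = 2*R*(6 + R))
Z = -128 (Z = -8*2*(6 + 2) = -8*2*8 = -4*32 = -128)
y(Q) = -255/2 (y(Q) = -128 + Q/(Q + Q) = -128 + Q/((2*Q)) = -128 + Q*(1/(2*Q)) = -128 + ½ = -255/2)
y(1/(-83 + 90)) - 1*(-16475) = -255/2 - 1*(-16475) = -255/2 + 16475 = 32695/2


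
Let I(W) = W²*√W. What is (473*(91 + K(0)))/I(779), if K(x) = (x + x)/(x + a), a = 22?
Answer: 43043*√779/472729139 ≈ 0.0025413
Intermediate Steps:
K(x) = 2*x/(22 + x) (K(x) = (x + x)/(x + 22) = (2*x)/(22 + x) = 2*x/(22 + x))
I(W) = W^(5/2)
(473*(91 + K(0)))/I(779) = (473*(91 + 2*0/(22 + 0)))/(779^(5/2)) = (473*(91 + 2*0/22))/((606841*√779)) = (473*(91 + 2*0*(1/22)))*(√779/472729139) = (473*(91 + 0))*(√779/472729139) = (473*91)*(√779/472729139) = 43043*(√779/472729139) = 43043*√779/472729139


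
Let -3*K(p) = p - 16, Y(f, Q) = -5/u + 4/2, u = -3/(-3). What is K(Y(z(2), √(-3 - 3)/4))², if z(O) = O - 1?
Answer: 361/9 ≈ 40.111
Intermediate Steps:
u = 1 (u = -3*(-⅓) = 1)
z(O) = -1 + O
Y(f, Q) = -3 (Y(f, Q) = -5/1 + 4/2 = -5*1 + 4*(½) = -5 + 2 = -3)
K(p) = 16/3 - p/3 (K(p) = -(p - 16)/3 = -(-16 + p)/3 = 16/3 - p/3)
K(Y(z(2), √(-3 - 3)/4))² = (16/3 - ⅓*(-3))² = (16/3 + 1)² = (19/3)² = 361/9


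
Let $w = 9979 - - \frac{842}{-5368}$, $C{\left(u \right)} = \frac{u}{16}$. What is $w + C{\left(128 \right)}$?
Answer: $\frac{26804687}{2684} \approx 9986.8$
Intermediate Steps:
$C{\left(u \right)} = \frac{u}{16}$ ($C{\left(u \right)} = u \frac{1}{16} = \frac{u}{16}$)
$w = \frac{26783215}{2684}$ ($w = 9979 - \left(-842\right) \left(- \frac{1}{5368}\right) = 9979 - \frac{421}{2684} = \frac{26783215}{2684} \approx 9978.8$)
$w + C{\left(128 \right)} = \frac{26783215}{2684} + \frac{1}{16} \cdot 128 = \frac{26783215}{2684} + 8 = \frac{26804687}{2684}$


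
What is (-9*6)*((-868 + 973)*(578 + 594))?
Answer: -6645240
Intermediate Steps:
(-9*6)*((-868 + 973)*(578 + 594)) = -5670*1172 = -54*123060 = -6645240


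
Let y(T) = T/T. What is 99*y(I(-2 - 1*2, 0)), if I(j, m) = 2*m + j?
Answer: 99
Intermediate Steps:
I(j, m) = j + 2*m
y(T) = 1
99*y(I(-2 - 1*2, 0)) = 99*1 = 99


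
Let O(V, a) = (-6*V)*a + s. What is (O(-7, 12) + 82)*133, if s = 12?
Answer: 79534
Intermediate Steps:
O(V, a) = 12 - 6*V*a (O(V, a) = (-6*V)*a + 12 = -6*V*a + 12 = 12 - 6*V*a)
(O(-7, 12) + 82)*133 = ((12 - 6*(-7)*12) + 82)*133 = ((12 + 504) + 82)*133 = (516 + 82)*133 = 598*133 = 79534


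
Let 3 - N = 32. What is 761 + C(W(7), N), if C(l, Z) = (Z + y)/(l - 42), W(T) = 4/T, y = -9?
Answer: 110478/145 ≈ 761.92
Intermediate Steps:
N = -29 (N = 3 - 1*32 = 3 - 32 = -29)
C(l, Z) = (-9 + Z)/(-42 + l) (C(l, Z) = (Z - 9)/(l - 42) = (-9 + Z)/(-42 + l))
761 + C(W(7), N) = 761 + (-9 - 29)/(-42 + 4/7) = 761 - 38/(-42 + 4*(1/7)) = 761 - 38/(-42 + 4/7) = 761 - 38/(-290/7) = 761 - 7/290*(-38) = 761 + 133/145 = 110478/145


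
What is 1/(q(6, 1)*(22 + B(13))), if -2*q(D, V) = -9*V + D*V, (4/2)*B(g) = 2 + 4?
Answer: 2/75 ≈ 0.026667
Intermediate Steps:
B(g) = 3 (B(g) = (2 + 4)/2 = (½)*6 = 3)
q(D, V) = 9*V/2 - D*V/2 (q(D, V) = -(-9*V + D*V)/2 = 9*V/2 - D*V/2)
1/(q(6, 1)*(22 + B(13))) = 1/(((½)*1*(9 - 1*6))*(22 + 3)) = 1/(((½)*1*(9 - 6))*25) = 1/(((½)*1*3)*25) = 1/((3/2)*25) = 1/(75/2) = 2/75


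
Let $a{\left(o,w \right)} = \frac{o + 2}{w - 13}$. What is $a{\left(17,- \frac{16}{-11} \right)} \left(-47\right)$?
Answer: $\frac{9823}{127} \approx 77.346$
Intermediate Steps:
$a{\left(o,w \right)} = \frac{2 + o}{-13 + w}$
$a{\left(17,- \frac{16}{-11} \right)} \left(-47\right) = \frac{2 + 17}{-13 - \frac{16}{-11}} \left(-47\right) = \frac{1}{-13 - - \frac{16}{11}} \cdot 19 \left(-47\right) = \frac{1}{-13 + \frac{16}{11}} \cdot 19 \left(-47\right) = \frac{1}{- \frac{127}{11}} \cdot 19 \left(-47\right) = \left(- \frac{11}{127}\right) 19 \left(-47\right) = \left(- \frac{209}{127}\right) \left(-47\right) = \frac{9823}{127}$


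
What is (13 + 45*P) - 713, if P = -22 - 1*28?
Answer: -2950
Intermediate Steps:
P = -50 (P = -22 - 28 = -50)
(13 + 45*P) - 713 = (13 + 45*(-50)) - 713 = (13 - 2250) - 713 = -2237 - 713 = -2950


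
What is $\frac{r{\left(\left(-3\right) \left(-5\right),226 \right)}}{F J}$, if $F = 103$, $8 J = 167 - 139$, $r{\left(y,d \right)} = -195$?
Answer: $- \frac{390}{721} \approx -0.54092$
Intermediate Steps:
$J = \frac{7}{2}$ ($J = \frac{167 - 139}{8} = \frac{1}{8} \cdot 28 = \frac{7}{2} \approx 3.5$)
$\frac{r{\left(\left(-3\right) \left(-5\right),226 \right)}}{F J} = - \frac{195}{103 \cdot \frac{7}{2}} = - \frac{195}{\frac{721}{2}} = \left(-195\right) \frac{2}{721} = - \frac{390}{721}$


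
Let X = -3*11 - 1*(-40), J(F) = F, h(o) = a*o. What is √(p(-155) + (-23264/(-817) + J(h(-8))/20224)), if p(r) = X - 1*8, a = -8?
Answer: √457872495467/129086 ≈ 5.2420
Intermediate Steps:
h(o) = -8*o
X = 7 (X = -33 + 40 = 7)
p(r) = -1 (p(r) = 7 - 1*8 = 7 - 8 = -1)
√(p(-155) + (-23264/(-817) + J(h(-8))/20224)) = √(-1 + (-23264/(-817) - 8*(-8)/20224)) = √(-1 + (-23264*(-1/817) + 64*(1/20224))) = √(-1 + (23264/817 + 1/316)) = √(-1 + 7352241/258172) = √(7094069/258172) = √457872495467/129086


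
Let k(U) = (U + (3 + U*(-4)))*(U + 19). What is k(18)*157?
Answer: -296259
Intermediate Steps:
k(U) = (3 - 3*U)*(19 + U) (k(U) = (U + (3 - 4*U))*(19 + U) = (3 - 3*U)*(19 + U))
k(18)*157 = (57 - 54*18 - 3*18²)*157 = (57 - 972 - 3*324)*157 = (57 - 972 - 972)*157 = -1887*157 = -296259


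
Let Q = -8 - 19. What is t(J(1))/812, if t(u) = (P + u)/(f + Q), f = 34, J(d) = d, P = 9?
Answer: 5/2842 ≈ 0.0017593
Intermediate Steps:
Q = -27
t(u) = 9/7 + u/7 (t(u) = (9 + u)/(34 - 27) = (9 + u)/7 = (9 + u)*(1/7) = 9/7 + u/7)
t(J(1))/812 = (9/7 + (1/7)*1)/812 = (9/7 + 1/7)*(1/812) = (10/7)*(1/812) = 5/2842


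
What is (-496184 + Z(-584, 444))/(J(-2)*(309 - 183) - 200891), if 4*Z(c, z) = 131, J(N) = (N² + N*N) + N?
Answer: 396921/160108 ≈ 2.4791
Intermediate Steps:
J(N) = N + 2*N² (J(N) = (N² + N²) + N = 2*N² + N = N + 2*N²)
Z(c, z) = 131/4 (Z(c, z) = (¼)*131 = 131/4)
(-496184 + Z(-584, 444))/(J(-2)*(309 - 183) - 200891) = (-496184 + 131/4)/((-2*(1 + 2*(-2)))*(309 - 183) - 200891) = -1984605/(4*(-2*(1 - 4)*126 - 200891)) = -1984605/(4*(-2*(-3)*126 - 200891)) = -1984605/(4*(6*126 - 200891)) = -1984605/(4*(756 - 200891)) = -1984605/4/(-200135) = -1984605/4*(-1/200135) = 396921/160108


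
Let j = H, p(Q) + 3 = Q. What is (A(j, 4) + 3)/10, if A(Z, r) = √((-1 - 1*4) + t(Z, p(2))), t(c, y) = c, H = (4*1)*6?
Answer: 3/10 + √19/10 ≈ 0.73589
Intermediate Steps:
p(Q) = -3 + Q
H = 24 (H = 4*6 = 24)
j = 24
A(Z, r) = √(-5 + Z) (A(Z, r) = √((-1 - 1*4) + Z) = √((-1 - 4) + Z) = √(-5 + Z))
(A(j, 4) + 3)/10 = (√(-5 + 24) + 3)/10 = (√19 + 3)/10 = (3 + √19)/10 = 3/10 + √19/10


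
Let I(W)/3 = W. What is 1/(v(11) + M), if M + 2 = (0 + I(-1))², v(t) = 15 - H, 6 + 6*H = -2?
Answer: 3/70 ≈ 0.042857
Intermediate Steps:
H = -4/3 (H = -1 + (⅙)*(-2) = -1 - ⅓ = -4/3 ≈ -1.3333)
v(t) = 49/3 (v(t) = 15 - 1*(-4/3) = 15 + 4/3 = 49/3)
I(W) = 3*W
M = 7 (M = -2 + (0 + 3*(-1))² = -2 + (0 - 3)² = -2 + (-3)² = -2 + 9 = 7)
1/(v(11) + M) = 1/(49/3 + 7) = 1/(70/3) = 3/70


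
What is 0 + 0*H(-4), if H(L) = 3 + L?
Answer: 0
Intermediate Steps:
0 + 0*H(-4) = 0 + 0*(3 - 4) = 0 + 0*(-1) = 0 + 0 = 0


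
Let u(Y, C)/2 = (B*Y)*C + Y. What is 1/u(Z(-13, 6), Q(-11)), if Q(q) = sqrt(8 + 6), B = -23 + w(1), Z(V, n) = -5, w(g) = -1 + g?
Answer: 1/74050 + 23*sqrt(14)/74050 ≈ 0.0011757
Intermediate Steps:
B = -23 (B = -23 + (-1 + 1) = -23 + 0 = -23)
Q(q) = sqrt(14)
u(Y, C) = 2*Y - 46*C*Y (u(Y, C) = 2*((-23*Y)*C + Y) = 2*(-23*C*Y + Y) = 2*(Y - 23*C*Y) = 2*Y - 46*C*Y)
1/u(Z(-13, 6), Q(-11)) = 1/(2*(-5)*(1 - 23*sqrt(14))) = 1/(-10 + 230*sqrt(14))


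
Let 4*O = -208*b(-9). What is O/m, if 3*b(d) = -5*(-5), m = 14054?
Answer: -650/21081 ≈ -0.030833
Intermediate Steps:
b(d) = 25/3 (b(d) = (-5*(-5))/3 = (⅓)*25 = 25/3)
O = -1300/3 (O = (-208*25/3)/4 = (¼)*(-5200/3) = -1300/3 ≈ -433.33)
O/m = -1300/3/14054 = -1300/3*1/14054 = -650/21081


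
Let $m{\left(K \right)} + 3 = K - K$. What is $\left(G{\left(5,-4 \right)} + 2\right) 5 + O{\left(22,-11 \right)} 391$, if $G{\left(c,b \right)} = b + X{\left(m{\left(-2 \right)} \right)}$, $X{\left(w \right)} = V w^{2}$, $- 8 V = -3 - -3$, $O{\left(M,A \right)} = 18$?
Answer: $7028$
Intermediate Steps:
$m{\left(K \right)} = -3$ ($m{\left(K \right)} = -3 + \left(K - K\right) = -3 + 0 = -3$)
$V = 0$ ($V = - \frac{-3 - -3}{8} = - \frac{-3 + 3}{8} = \left(- \frac{1}{8}\right) 0 = 0$)
$X{\left(w \right)} = 0$ ($X{\left(w \right)} = 0 w^{2} = 0$)
$G{\left(c,b \right)} = b$ ($G{\left(c,b \right)} = b + 0 = b$)
$\left(G{\left(5,-4 \right)} + 2\right) 5 + O{\left(22,-11 \right)} 391 = \left(-4 + 2\right) 5 + 18 \cdot 391 = \left(-2\right) 5 + 7038 = -10 + 7038 = 7028$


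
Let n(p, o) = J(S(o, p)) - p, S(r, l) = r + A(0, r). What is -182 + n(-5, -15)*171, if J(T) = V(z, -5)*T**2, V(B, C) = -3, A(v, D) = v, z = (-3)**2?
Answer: -114752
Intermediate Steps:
z = 9
S(r, l) = r (S(r, l) = r + 0 = r)
J(T) = -3*T**2
n(p, o) = -p - 3*o**2 (n(p, o) = -3*o**2 - p = -p - 3*o**2)
-182 + n(-5, -15)*171 = -182 + (-1*(-5) - 3*(-15)**2)*171 = -182 + (5 - 3*225)*171 = -182 + (5 - 675)*171 = -182 - 670*171 = -182 - 114570 = -114752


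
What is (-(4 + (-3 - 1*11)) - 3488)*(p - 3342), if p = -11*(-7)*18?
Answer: 6802968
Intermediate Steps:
p = 1386 (p = 77*18 = 1386)
(-(4 + (-3 - 1*11)) - 3488)*(p - 3342) = (-(4 + (-3 - 1*11)) - 3488)*(1386 - 3342) = (-(4 + (-3 - 11)) - 3488)*(-1956) = (-(4 - 14) - 3488)*(-1956) = (-1*(-10) - 3488)*(-1956) = (10 - 3488)*(-1956) = -3478*(-1956) = 6802968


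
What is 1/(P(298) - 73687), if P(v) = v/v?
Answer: -1/73686 ≈ -1.3571e-5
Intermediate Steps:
P(v) = 1
1/(P(298) - 73687) = 1/(1 - 73687) = 1/(-73686) = -1/73686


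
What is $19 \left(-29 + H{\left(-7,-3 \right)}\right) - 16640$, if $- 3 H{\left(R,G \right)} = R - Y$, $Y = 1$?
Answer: $- \frac{51421}{3} \approx -17140.0$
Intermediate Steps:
$H{\left(R,G \right)} = \frac{1}{3} - \frac{R}{3}$ ($H{\left(R,G \right)} = - \frac{R - 1}{3} = - \frac{-1 + R}{3} = \frac{1}{3} - \frac{R}{3}$)
$19 \left(-29 + H{\left(-7,-3 \right)}\right) - 16640 = 19 \left(-29 + \left(\frac{1}{3} - - \frac{7}{3}\right)\right) - 16640 = 19 \left(-29 + \left(\frac{1}{3} + \frac{7}{3}\right)\right) - 16640 = 19 \left(-29 + \frac{8}{3}\right) - 16640 = 19 \left(- \frac{79}{3}\right) - 16640 = - \frac{1501}{3} - 16640 = - \frac{51421}{3}$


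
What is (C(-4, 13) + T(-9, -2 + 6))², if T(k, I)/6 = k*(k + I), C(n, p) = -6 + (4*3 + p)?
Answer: 83521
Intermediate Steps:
C(n, p) = 6 + p (C(n, p) = -6 + (12 + p) = 6 + p)
T(k, I) = 6*k*(I + k) (T(k, I) = 6*(k*(k + I)) = 6*(k*(I + k)) = 6*k*(I + k))
(C(-4, 13) + T(-9, -2 + 6))² = ((6 + 13) + 6*(-9)*((-2 + 6) - 9))² = (19 + 6*(-9)*(4 - 9))² = (19 + 6*(-9)*(-5))² = (19 + 270)² = 289² = 83521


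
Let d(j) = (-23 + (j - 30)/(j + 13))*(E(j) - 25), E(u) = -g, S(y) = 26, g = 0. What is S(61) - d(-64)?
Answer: -25649/51 ≈ -502.92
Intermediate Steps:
E(u) = 0 (E(u) = -1*0 = 0)
d(j) = 575 - 25*(-30 + j)/(13 + j) (d(j) = (-23 + (j - 30)/(j + 13))*(0 - 25) = (-23 + (-30 + j)/(13 + j))*(-25) = 575 - 25*(-30 + j)/(13 + j))
S(61) - d(-64) = 26 - 25*(329 + 22*(-64))/(13 - 64) = 26 - 25*(329 - 1408)/(-51) = 26 - 25*(-1)*(-1079)/51 = 26 - 1*26975/51 = 26 - 26975/51 = -25649/51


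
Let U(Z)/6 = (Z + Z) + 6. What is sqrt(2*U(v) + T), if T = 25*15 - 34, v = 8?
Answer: 11*sqrt(5) ≈ 24.597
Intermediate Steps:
T = 341 (T = 375 - 34 = 341)
U(Z) = 36 + 12*Z (U(Z) = 6*((Z + Z) + 6) = 6*(2*Z + 6) = 6*(6 + 2*Z) = 36 + 12*Z)
sqrt(2*U(v) + T) = sqrt(2*(36 + 12*8) + 341) = sqrt(2*(36 + 96) + 341) = sqrt(2*132 + 341) = sqrt(264 + 341) = sqrt(605) = 11*sqrt(5)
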